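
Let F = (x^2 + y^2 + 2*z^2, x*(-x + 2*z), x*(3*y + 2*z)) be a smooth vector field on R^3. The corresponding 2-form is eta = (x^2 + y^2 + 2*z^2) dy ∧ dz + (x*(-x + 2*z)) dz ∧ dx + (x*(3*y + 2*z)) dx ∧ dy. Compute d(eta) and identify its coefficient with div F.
d(eta) = (4*x) dx ∧ dy ∧ dz; div F = 4*x

For a 2-form in R^3 of the form above, applying d gives a 3-form with coefficient ∂P/∂x + ∂Q/∂y + ∂R/∂z:
  ∂P/∂x = 2*x
  ∂Q/∂y = 0
  ∂R/∂z = 2*x
Sum = 4*x, which is exactly div F.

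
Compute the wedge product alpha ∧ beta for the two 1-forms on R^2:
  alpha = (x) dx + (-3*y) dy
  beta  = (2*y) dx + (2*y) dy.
alpha ∧ beta = (2*y*(x + 3*y)) dx ∧ dy

Distribute the wedge, using dx_i ∧ dx_j = -dx_j ∧ dx_i and dx_i ∧ dx_i = 0. For each pair (i, j) with i < j, the coefficient of dx_i ∧ dx_j in alpha ∧ beta is (alpha_i * beta_j - alpha_j * beta_i). Collecting: alpha ∧ beta = (2*y*(x + 3*y)) dx ∧ dy.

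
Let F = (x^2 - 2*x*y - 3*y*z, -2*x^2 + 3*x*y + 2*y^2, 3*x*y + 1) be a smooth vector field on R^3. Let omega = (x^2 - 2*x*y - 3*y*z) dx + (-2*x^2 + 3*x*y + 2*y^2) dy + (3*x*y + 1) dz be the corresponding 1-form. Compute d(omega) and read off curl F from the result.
d(omega) = (3*x) dy ∧ dz + (-6*y) dz ∧ dx + (-2*x + 3*y + 3*z) dx ∧ dy; curl F = (3*x, -6*y, -2*x + 3*y + 3*z)

d omega = sum_{i<j} (∂f_j/∂x_i - ∂f_i/∂x_j) dx_i ∧ dx_j. Under the identification (dy ∧ dz, dz ∧ dx, dx ∧ dy) ↔ (e_x, e_y, e_z), the coefficients are exactly the components of curl F. Compute:
  ∂R/∂y - ∂Q/∂z = (3*x) - (0) = 3*x
  ∂P/∂z - ∂R/∂x = (-3*y) - (3*y) = -6*y
  ∂Q/∂x - ∂P/∂y = (-4*x + 3*y) - (-2*x - 3*z) = -2*x + 3*y + 3*z.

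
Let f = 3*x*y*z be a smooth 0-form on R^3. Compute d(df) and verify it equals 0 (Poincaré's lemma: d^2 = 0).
d(df) = 0

Step 1: df = sum_i (∂f/∂x_i) dx_i = (3*y*z) dx + (3*x*z) dy + (3*x*y) dz.
Step 2: Apply d again. Using the 1-form formula, the coefficient of dx ∧ dy in d(df) is ∂^2 f/∂x ∂y - ∂^2 f/∂y ∂x = (3*z) - (3*z) = 0 (equality of mixed partials for smooth f).
Similarly for dx ∧ dz and dy ∧ dz — all coefficients vanish. So d(df) = 0.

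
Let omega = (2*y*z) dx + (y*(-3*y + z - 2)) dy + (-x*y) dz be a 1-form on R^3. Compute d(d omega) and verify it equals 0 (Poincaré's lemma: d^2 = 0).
d(d omega) = 0

Step 1: d omega = sum_{i<j} (∂f_j/∂x_i - ∂f_i/∂x_j) dx_i ∧ dx_j:
  coeff of dx ∧ dy: -2*z
  coeff of dx ∧ dz: -3*y
  coeff of dy ∧ dz: -x - y
Step 2: Apply d again to each 2-form coefficient. The only possible 3-form in R^3 is dx ∧ dy ∧ dz, with coefficient
  ∂(coeff of dy∧dz)/∂x - ∂(coeff of dx∧dz)/∂y + ∂(coeff of dx∧dy)/∂z
  = ∂/∂x (-x - y) - ∂/∂y (-3*y) + ∂/∂z (-2*z).
Each of these terms simplifies to sums of mixed partials that cancel in pairs. The result is 0 (by equality of mixed partials for smooth functions — Schwarz / Clairaut).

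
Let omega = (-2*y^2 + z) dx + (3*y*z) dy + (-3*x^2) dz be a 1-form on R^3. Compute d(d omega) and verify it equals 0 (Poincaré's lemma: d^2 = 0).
d(d omega) = 0

Step 1: d omega = sum_{i<j} (∂f_j/∂x_i - ∂f_i/∂x_j) dx_i ∧ dx_j:
  coeff of dx ∧ dy: 4*y
  coeff of dx ∧ dz: -6*x - 1
  coeff of dy ∧ dz: -3*y
Step 2: Apply d again to each 2-form coefficient. The only possible 3-form in R^3 is dx ∧ dy ∧ dz, with coefficient
  ∂(coeff of dy∧dz)/∂x - ∂(coeff of dx∧dz)/∂y + ∂(coeff of dx∧dy)/∂z
  = ∂/∂x (-3*y) - ∂/∂y (-6*x - 1) + ∂/∂z (4*y).
Each of these terms simplifies to sums of mixed partials that cancel in pairs. The result is 0 (by equality of mixed partials for smooth functions — Schwarz / Clairaut).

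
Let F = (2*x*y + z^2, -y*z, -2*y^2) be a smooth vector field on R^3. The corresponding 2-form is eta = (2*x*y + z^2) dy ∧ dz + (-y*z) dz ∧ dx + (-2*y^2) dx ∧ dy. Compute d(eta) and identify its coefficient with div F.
d(eta) = (2*y - z) dx ∧ dy ∧ dz; div F = 2*y - z

For a 2-form in R^3 of the form above, applying d gives a 3-form with coefficient ∂P/∂x + ∂Q/∂y + ∂R/∂z:
  ∂P/∂x = 2*y
  ∂Q/∂y = -z
  ∂R/∂z = 0
Sum = 2*y - z, which is exactly div F.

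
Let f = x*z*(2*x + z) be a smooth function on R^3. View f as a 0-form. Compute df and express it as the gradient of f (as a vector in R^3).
df = (z*(4*x + z)) dx + (0) dy + (2*x*(x + z)) dz; grad f = (z*(4*x + z), 0, 2*x*(x + z))

For a 0-form f, d f = (∂f/∂x) dx + (∂f/∂y) dy + (∂f/∂z) dz. The components of the vector representation are exactly the entries of grad f in Cartesian coordinates:
  ∂f/∂x = z*(4*x + z)
  ∂f/∂y = 0
  ∂f/∂z = 2*x*(x + z).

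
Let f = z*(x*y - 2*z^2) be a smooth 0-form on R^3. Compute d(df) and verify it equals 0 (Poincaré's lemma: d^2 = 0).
d(df) = 0

Step 1: df = sum_i (∂f/∂x_i) dx_i = (y*z) dx + (x*z) dy + (x*y - 6*z^2) dz.
Step 2: Apply d again. Using the 1-form formula, the coefficient of dx ∧ dy in d(df) is ∂^2 f/∂x ∂y - ∂^2 f/∂y ∂x = (z) - (z) = 0 (equality of mixed partials for smooth f).
Similarly for dx ∧ dz and dy ∧ dz — all coefficients vanish. So d(df) = 0.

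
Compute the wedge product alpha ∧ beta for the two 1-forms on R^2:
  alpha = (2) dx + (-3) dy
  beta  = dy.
alpha ∧ beta = (2) dx ∧ dy

Distribute the wedge, using dx_i ∧ dx_j = -dx_j ∧ dx_i and dx_i ∧ dx_i = 0. For each pair (i, j) with i < j, the coefficient of dx_i ∧ dx_j in alpha ∧ beta is (alpha_i * beta_j - alpha_j * beta_i). Collecting: alpha ∧ beta = (2) dx ∧ dy.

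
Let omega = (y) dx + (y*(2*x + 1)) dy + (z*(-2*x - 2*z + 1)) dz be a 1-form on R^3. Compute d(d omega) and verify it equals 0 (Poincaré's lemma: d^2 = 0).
d(d omega) = 0

Step 1: d omega = sum_{i<j} (∂f_j/∂x_i - ∂f_i/∂x_j) dx_i ∧ dx_j:
  coeff of dx ∧ dy: 2*y - 1
  coeff of dx ∧ dz: -2*z
  coeff of dy ∧ dz: 0
Step 2: Apply d again to each 2-form coefficient. The only possible 3-form in R^3 is dx ∧ dy ∧ dz, with coefficient
  ∂(coeff of dy∧dz)/∂x - ∂(coeff of dx∧dz)/∂y + ∂(coeff of dx∧dy)/∂z
  = ∂/∂x (0) - ∂/∂y (-2*z) + ∂/∂z (2*y - 1).
Each of these terms simplifies to sums of mixed partials that cancel in pairs. The result is 0 (by equality of mixed partials for smooth functions — Schwarz / Clairaut).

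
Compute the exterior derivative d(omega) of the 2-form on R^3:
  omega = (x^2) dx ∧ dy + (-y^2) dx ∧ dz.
d(omega) = (2*y) dx ∧ dy ∧ dz

For a 2-form omega = sum_{i<j} g_{ij} dx_i ∧ dx_j, the exterior derivative is
  d(omega) = sum_{i<j} d(g_{ij}) ∧ dx_i ∧ dx_j = sum_{i<j, k} (∂g_{ij}/∂x_k) dx_k ∧ dx_i ∧ dx_j.
Expand each term, using dx_k ∧ dx_i ∧ dx_j = sgn(permutation) dx_{(a)} ∧ dx_{(b)} ∧ dx_{(c)} with (a < b < c) sorted:
  d(-y^2) includes (∂/∂y)(-y^2) dy = (-2*y) dy, which multiplied by dx ∧ dz gives (2*y) dx ∧ dy ∧ dz
Collecting like 3-forms: d(omega) = (2*y) dx ∧ dy ∧ dz.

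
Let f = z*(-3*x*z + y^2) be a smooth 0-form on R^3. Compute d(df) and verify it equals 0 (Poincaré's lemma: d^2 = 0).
d(df) = 0

Step 1: df = sum_i (∂f/∂x_i) dx_i = (-3*z^2) dx + (2*y*z) dy + (-6*x*z + y^2) dz.
Step 2: Apply d again. Using the 1-form formula, the coefficient of dx ∧ dy in d(df) is ∂^2 f/∂x ∂y - ∂^2 f/∂y ∂x = (0) - (0) = 0 (equality of mixed partials for smooth f).
Similarly for dx ∧ dz and dy ∧ dz — all coefficients vanish. So d(df) = 0.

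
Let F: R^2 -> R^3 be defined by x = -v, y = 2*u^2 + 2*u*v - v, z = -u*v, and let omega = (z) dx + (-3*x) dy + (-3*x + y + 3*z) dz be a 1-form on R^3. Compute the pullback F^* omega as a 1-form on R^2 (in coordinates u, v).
F^* omega = (v*(-2*u^2 + u*v + 12*u + 4*v)) du + (-2*u^3 + u^2*v + 5*u*v - 3*v) dv

Using F^*(f dg) = (f ∘ F) d(g ∘ F), substitute each coordinate x_i by F_i(u, v) in f_i, and replace dx_i by d F_i = (∂F_i/∂u) du + (∂F_i/∂v) dv.
  For the x component: f_1(F) = -u*v; d F_1 = (0) du + (-1) dv
  For the y component: f_2(F) = 3*v; d F_2 = (4*u + 2*v) du + (2*u - 1) dv
  For the z component: f_3(F) = 2*u^2 - u*v + 2*v; d F_3 = (-v) du + (-u) dv
Combining and collecting du, dv coefficients:
  coeff of du: v*(-2*u^2 + u*v + 12*u + 4*v)
  coeff of dv: -2*u^3 + u^2*v + 5*u*v - 3*v
F^* omega = (v*(-2*u^2 + u*v + 12*u + 4*v)) du + (-2*u^3 + u^2*v + 5*u*v - 3*v) dv.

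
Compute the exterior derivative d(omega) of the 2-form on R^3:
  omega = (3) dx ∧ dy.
d(omega) = 0

For a 2-form omega = sum_{i<j} g_{ij} dx_i ∧ dx_j, the exterior derivative is
  d(omega) = sum_{i<j} d(g_{ij}) ∧ dx_i ∧ dx_j = sum_{i<j, k} (∂g_{ij}/∂x_k) dx_k ∧ dx_i ∧ dx_j.
Expand each term, using dx_k ∧ dx_i ∧ dx_j = sgn(permutation) dx_{(a)} ∧ dx_{(b)} ∧ dx_{(c)} with (a < b < c) sorted:

Collecting like 3-forms: d(omega) = 0.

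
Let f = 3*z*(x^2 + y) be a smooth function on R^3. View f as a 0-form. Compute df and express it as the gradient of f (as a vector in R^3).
df = (6*x*z) dx + (3*z) dy + (3*x^2 + 3*y) dz; grad f = (6*x*z, 3*z, 3*x^2 + 3*y)

For a 0-form f, d f = (∂f/∂x) dx + (∂f/∂y) dy + (∂f/∂z) dz. The components of the vector representation are exactly the entries of grad f in Cartesian coordinates:
  ∂f/∂x = 6*x*z
  ∂f/∂y = 3*z
  ∂f/∂z = 3*x^2 + 3*y.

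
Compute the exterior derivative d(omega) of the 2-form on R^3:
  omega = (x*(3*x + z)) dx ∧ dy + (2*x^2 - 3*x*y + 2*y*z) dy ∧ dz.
d(omega) = (5*x - 3*y) dx ∧ dy ∧ dz

For a 2-form omega = sum_{i<j} g_{ij} dx_i ∧ dx_j, the exterior derivative is
  d(omega) = sum_{i<j} d(g_{ij}) ∧ dx_i ∧ dx_j = sum_{i<j, k} (∂g_{ij}/∂x_k) dx_k ∧ dx_i ∧ dx_j.
Expand each term, using dx_k ∧ dx_i ∧ dx_j = sgn(permutation) dx_{(a)} ∧ dx_{(b)} ∧ dx_{(c)} with (a < b < c) sorted:
  d(x*(3*x + z)) includes (∂/∂z)(x*(3*x + z)) dz = (x) dz, which multiplied by dx ∧ dy gives (x) dx ∧ dy ∧ dz
  d(2*x^2 - 3*x*y + 2*y*z) includes (∂/∂x)(2*x^2 - 3*x*y + 2*y*z) dx = (4*x - 3*y) dx, which multiplied by dy ∧ dz gives (4*x - 3*y) dx ∧ dy ∧ dz
Collecting like 3-forms: d(omega) = (5*x - 3*y) dx ∧ dy ∧ dz.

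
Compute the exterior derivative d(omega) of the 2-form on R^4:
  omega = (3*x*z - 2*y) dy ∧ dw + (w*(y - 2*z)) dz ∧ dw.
d(omega) = (3*z) dx ∧ dy ∧ dw + (w - 3*x) dy ∧ dz ∧ dw

For a 2-form omega = sum_{i<j} g_{ij} dx_i ∧ dx_j, the exterior derivative is
  d(omega) = sum_{i<j} d(g_{ij}) ∧ dx_i ∧ dx_j = sum_{i<j, k} (∂g_{ij}/∂x_k) dx_k ∧ dx_i ∧ dx_j.
Expand each term, using dx_k ∧ dx_i ∧ dx_j = sgn(permutation) dx_{(a)} ∧ dx_{(b)} ∧ dx_{(c)} with (a < b < c) sorted:
  d(3*x*z - 2*y) includes (∂/∂x)(3*x*z - 2*y) dx = (3*z) dx, which multiplied by dy ∧ dw gives (3*z) dx ∧ dy ∧ dw
  d(3*x*z - 2*y) includes (∂/∂z)(3*x*z - 2*y) dz = (3*x) dz, which multiplied by dy ∧ dw gives (-3*x) dy ∧ dz ∧ dw
  d(w*(y - 2*z)) includes (∂/∂y)(w*(y - 2*z)) dy = (w) dy, which multiplied by dz ∧ dw gives (w) dy ∧ dz ∧ dw
Collecting like 3-forms: d(omega) = (3*z) dx ∧ dy ∧ dw + (w - 3*x) dy ∧ dz ∧ dw.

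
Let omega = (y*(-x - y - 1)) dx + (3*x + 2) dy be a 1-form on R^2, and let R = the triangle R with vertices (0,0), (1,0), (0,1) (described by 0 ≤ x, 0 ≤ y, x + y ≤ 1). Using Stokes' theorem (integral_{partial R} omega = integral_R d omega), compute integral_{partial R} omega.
integral_(partial R) omega = 5/2

Stokes: integral_partial_R omega = integral_R d omega with d omega = (∂Q/∂x - ∂P/∂y) dx ∧ dy.
  ∂Q/∂x = 3
  ∂P/∂y = -x - 2*y - 1
  integrand = ∂Q/∂x - ∂P/∂y = x + 2*y + 4.
Integrating over R: integral_0^1 integral_0^{1-x} (x + 2*y + 4) dy dx = 5/2.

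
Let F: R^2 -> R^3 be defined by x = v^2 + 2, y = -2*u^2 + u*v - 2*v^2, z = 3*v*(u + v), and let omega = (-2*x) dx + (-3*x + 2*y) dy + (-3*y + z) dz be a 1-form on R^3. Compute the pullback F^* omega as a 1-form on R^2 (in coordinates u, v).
F^* omega = (16*u^3 + 6*u^2*v + 30*u*v^2 + 24*u + 20*v^3 - 6*v) du + (14*u^3 + 54*u^2*v + 12*u*v^2 - 6*u + 78*v^3 + 16*v) dv

Using F^*(f dg) = (f ∘ F) d(g ∘ F), substitute each coordinate x_i by F_i(u, v) in f_i, and replace dx_i by d F_i = (∂F_i/∂u) du + (∂F_i/∂v) dv.
  For the x component: f_1(F) = -2*v^2 - 4; d F_1 = (0) du + (2*v) dv
  For the y component: f_2(F) = -4*u^2 + 2*u*v - 7*v^2 - 6; d F_2 = (-4*u + v) du + (u - 4*v) dv
  For the z component: f_3(F) = 6*u^2 + 9*v^2; d F_3 = (3*v) du + (3*u + 6*v) dv
Combining and collecting du, dv coefficients:
  coeff of du: 16*u^3 + 6*u^2*v + 30*u*v^2 + 24*u + 20*v^3 - 6*v
  coeff of dv: 14*u^3 + 54*u^2*v + 12*u*v^2 - 6*u + 78*v^3 + 16*v
F^* omega = (16*u^3 + 6*u^2*v + 30*u*v^2 + 24*u + 20*v^3 - 6*v) du + (14*u^3 + 54*u^2*v + 12*u*v^2 - 6*u + 78*v^3 + 16*v) dv.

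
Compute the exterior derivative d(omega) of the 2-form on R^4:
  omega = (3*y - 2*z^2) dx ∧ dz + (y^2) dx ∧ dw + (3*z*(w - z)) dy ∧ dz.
d(omega) = (-3) dx ∧ dy ∧ dz + (-2*y) dx ∧ dy ∧ dw + (3*z) dy ∧ dz ∧ dw

For a 2-form omega = sum_{i<j} g_{ij} dx_i ∧ dx_j, the exterior derivative is
  d(omega) = sum_{i<j} d(g_{ij}) ∧ dx_i ∧ dx_j = sum_{i<j, k} (∂g_{ij}/∂x_k) dx_k ∧ dx_i ∧ dx_j.
Expand each term, using dx_k ∧ dx_i ∧ dx_j = sgn(permutation) dx_{(a)} ∧ dx_{(b)} ∧ dx_{(c)} with (a < b < c) sorted:
  d(3*y - 2*z^2) includes (∂/∂y)(3*y - 2*z^2) dy = (3) dy, which multiplied by dx ∧ dz gives (-3) dx ∧ dy ∧ dz
  d(y^2) includes (∂/∂y)(y^2) dy = (2*y) dy, which multiplied by dx ∧ dw gives (-2*y) dx ∧ dy ∧ dw
  d(3*z*(w - z)) includes (∂/∂w)(3*z*(w - z)) dw = (3*z) dw, which multiplied by dy ∧ dz gives (3*z) dy ∧ dz ∧ dw
Collecting like 3-forms: d(omega) = (-3) dx ∧ dy ∧ dz + (-2*y) dx ∧ dy ∧ dw + (3*z) dy ∧ dz ∧ dw.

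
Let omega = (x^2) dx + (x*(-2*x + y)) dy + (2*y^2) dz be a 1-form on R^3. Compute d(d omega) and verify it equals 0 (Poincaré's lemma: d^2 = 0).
d(d omega) = 0

Step 1: d omega = sum_{i<j} (∂f_j/∂x_i - ∂f_i/∂x_j) dx_i ∧ dx_j:
  coeff of dx ∧ dy: -4*x + y
  coeff of dx ∧ dz: 0
  coeff of dy ∧ dz: 4*y
Step 2: Apply d again to each 2-form coefficient. The only possible 3-form in R^3 is dx ∧ dy ∧ dz, with coefficient
  ∂(coeff of dy∧dz)/∂x - ∂(coeff of dx∧dz)/∂y + ∂(coeff of dx∧dy)/∂z
  = ∂/∂x (4*y) - ∂/∂y (0) + ∂/∂z (-4*x + y).
Each of these terms simplifies to sums of mixed partials that cancel in pairs. The result is 0 (by equality of mixed partials for smooth functions — Schwarz / Clairaut).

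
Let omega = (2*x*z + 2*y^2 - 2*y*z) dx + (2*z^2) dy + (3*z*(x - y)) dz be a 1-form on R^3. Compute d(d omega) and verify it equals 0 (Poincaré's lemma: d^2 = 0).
d(d omega) = 0

Step 1: d omega = sum_{i<j} (∂f_j/∂x_i - ∂f_i/∂x_j) dx_i ∧ dx_j:
  coeff of dx ∧ dy: -4*y + 2*z
  coeff of dx ∧ dz: -2*x + 2*y + 3*z
  coeff of dy ∧ dz: -7*z
Step 2: Apply d again to each 2-form coefficient. The only possible 3-form in R^3 is dx ∧ dy ∧ dz, with coefficient
  ∂(coeff of dy∧dz)/∂x - ∂(coeff of dx∧dz)/∂y + ∂(coeff of dx∧dy)/∂z
  = ∂/∂x (-7*z) - ∂/∂y (-2*x + 2*y + 3*z) + ∂/∂z (-4*y + 2*z).
Each of these terms simplifies to sums of mixed partials that cancel in pairs. The result is 0 (by equality of mixed partials for smooth functions — Schwarz / Clairaut).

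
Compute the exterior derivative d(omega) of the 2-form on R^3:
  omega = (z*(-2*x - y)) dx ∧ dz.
d(omega) = (z) dx ∧ dy ∧ dz

For a 2-form omega = sum_{i<j} g_{ij} dx_i ∧ dx_j, the exterior derivative is
  d(omega) = sum_{i<j} d(g_{ij}) ∧ dx_i ∧ dx_j = sum_{i<j, k} (∂g_{ij}/∂x_k) dx_k ∧ dx_i ∧ dx_j.
Expand each term, using dx_k ∧ dx_i ∧ dx_j = sgn(permutation) dx_{(a)} ∧ dx_{(b)} ∧ dx_{(c)} with (a < b < c) sorted:
  d(z*(-2*x - y)) includes (∂/∂y)(z*(-2*x - y)) dy = (-z) dy, which multiplied by dx ∧ dz gives (z) dx ∧ dy ∧ dz
Collecting like 3-forms: d(omega) = (z) dx ∧ dy ∧ dz.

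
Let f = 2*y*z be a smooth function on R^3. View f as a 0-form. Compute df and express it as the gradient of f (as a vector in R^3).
df = (0) dx + (2*z) dy + (2*y) dz; grad f = (0, 2*z, 2*y)

For a 0-form f, d f = (∂f/∂x) dx + (∂f/∂y) dy + (∂f/∂z) dz. The components of the vector representation are exactly the entries of grad f in Cartesian coordinates:
  ∂f/∂x = 0
  ∂f/∂y = 2*z
  ∂f/∂z = 2*y.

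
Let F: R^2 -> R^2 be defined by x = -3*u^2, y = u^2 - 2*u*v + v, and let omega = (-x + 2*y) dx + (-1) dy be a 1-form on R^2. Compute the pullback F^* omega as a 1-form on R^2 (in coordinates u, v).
F^* omega = (-30*u^3 + 24*u^2*v - 12*u*v - 2*u + 2*v) du + (2*u - 1) dv

Using F^*(f dg) = (f ∘ F) d(g ∘ F), substitute each coordinate x_i by F_i(u, v) in f_i, and replace dx_i by d F_i = (∂F_i/∂u) du + (∂F_i/∂v) dv.
  For the x component: f_1(F) = 5*u^2 - 4*u*v + 2*v; d F_1 = (-6*u) du + (0) dv
  For the y component: f_2(F) = -1; d F_2 = (2*u - 2*v) du + (1 - 2*u) dv
Combining and collecting du, dv coefficients:
  coeff of du: -30*u^3 + 24*u^2*v - 12*u*v - 2*u + 2*v
  coeff of dv: 2*u - 1
F^* omega = (-30*u^3 + 24*u^2*v - 12*u*v - 2*u + 2*v) du + (2*u - 1) dv.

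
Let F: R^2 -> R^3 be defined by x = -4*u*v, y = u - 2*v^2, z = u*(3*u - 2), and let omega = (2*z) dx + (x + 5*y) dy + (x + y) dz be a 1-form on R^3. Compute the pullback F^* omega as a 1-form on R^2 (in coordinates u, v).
F^* omega = (-48*u^2*v + 6*u^2 - 12*u*v^2 + 20*u*v + 3*u - 6*v^2) du + (-24*u^3 + 16*u^2 + 16*u*v^2 - 20*u*v + 40*v^3) dv

Using F^*(f dg) = (f ∘ F) d(g ∘ F), substitute each coordinate x_i by F_i(u, v) in f_i, and replace dx_i by d F_i = (∂F_i/∂u) du + (∂F_i/∂v) dv.
  For the x component: f_1(F) = 2*u*(3*u - 2); d F_1 = (-4*v) du + (-4*u) dv
  For the y component: f_2(F) = -4*u*v + 5*u - 10*v^2; d F_2 = (1) du + (-4*v) dv
  For the z component: f_3(F) = -4*u*v + u - 2*v^2; d F_3 = (6*u - 2) du + (0) dv
Combining and collecting du, dv coefficients:
  coeff of du: -48*u^2*v + 6*u^2 - 12*u*v^2 + 20*u*v + 3*u - 6*v^2
  coeff of dv: -24*u^3 + 16*u^2 + 16*u*v^2 - 20*u*v + 40*v^3
F^* omega = (-48*u^2*v + 6*u^2 - 12*u*v^2 + 20*u*v + 3*u - 6*v^2) du + (-24*u^3 + 16*u^2 + 16*u*v^2 - 20*u*v + 40*v^3) dv.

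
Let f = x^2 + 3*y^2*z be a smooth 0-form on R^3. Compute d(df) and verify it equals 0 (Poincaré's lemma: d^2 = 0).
d(df) = 0

Step 1: df = sum_i (∂f/∂x_i) dx_i = (2*x) dx + (6*y*z) dy + (3*y^2) dz.
Step 2: Apply d again. Using the 1-form formula, the coefficient of dx ∧ dy in d(df) is ∂^2 f/∂x ∂y - ∂^2 f/∂y ∂x = (0) - (0) = 0 (equality of mixed partials for smooth f).
Similarly for dx ∧ dz and dy ∧ dz — all coefficients vanish. So d(df) = 0.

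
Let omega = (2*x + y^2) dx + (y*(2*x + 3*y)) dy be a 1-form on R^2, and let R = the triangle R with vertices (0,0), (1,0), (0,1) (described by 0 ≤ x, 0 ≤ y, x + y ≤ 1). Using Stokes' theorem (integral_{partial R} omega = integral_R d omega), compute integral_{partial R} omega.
integral_(partial R) omega = 0

Stokes: integral_partial_R omega = integral_R d omega with d omega = (∂Q/∂x - ∂P/∂y) dx ∧ dy.
  ∂Q/∂x = 2*y
  ∂P/∂y = 2*y
  integrand = ∂Q/∂x - ∂P/∂y = 0.
Integrating over R: integral_0^1 integral_0^{1-x} (0) dy dx = 0.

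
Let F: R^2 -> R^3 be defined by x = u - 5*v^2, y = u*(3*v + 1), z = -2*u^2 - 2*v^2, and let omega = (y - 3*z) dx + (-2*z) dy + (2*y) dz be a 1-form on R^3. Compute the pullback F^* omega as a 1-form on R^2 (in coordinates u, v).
F^* omega = (-12*u^2*v + 2*u^2 + 3*u*v + u + 12*v^3 + 10*v^2) du + (12*u^3 - 60*u^2*v - 42*u*v^2 - 18*u*v - 60*v^3) dv

Using F^*(f dg) = (f ∘ F) d(g ∘ F), substitute each coordinate x_i by F_i(u, v) in f_i, and replace dx_i by d F_i = (∂F_i/∂u) du + (∂F_i/∂v) dv.
  For the x component: f_1(F) = 6*u^2 + 3*u*v + u + 6*v^2; d F_1 = (1) du + (-10*v) dv
  For the y component: f_2(F) = 4*u^2 + 4*v^2; d F_2 = (3*v + 1) du + (3*u) dv
  For the z component: f_3(F) = 2*u*(3*v + 1); d F_3 = (-4*u) du + (-4*v) dv
Combining and collecting du, dv coefficients:
  coeff of du: -12*u^2*v + 2*u^2 + 3*u*v + u + 12*v^3 + 10*v^2
  coeff of dv: 12*u^3 - 60*u^2*v - 42*u*v^2 - 18*u*v - 60*v^3
F^* omega = (-12*u^2*v + 2*u^2 + 3*u*v + u + 12*v^3 + 10*v^2) du + (12*u^3 - 60*u^2*v - 42*u*v^2 - 18*u*v - 60*v^3) dv.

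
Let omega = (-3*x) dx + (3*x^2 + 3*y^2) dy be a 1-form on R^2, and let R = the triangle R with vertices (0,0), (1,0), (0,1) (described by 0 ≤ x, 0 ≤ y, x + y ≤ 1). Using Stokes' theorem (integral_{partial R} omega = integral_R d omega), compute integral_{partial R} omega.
integral_(partial R) omega = 1

Stokes: integral_partial_R omega = integral_R d omega with d omega = (∂Q/∂x - ∂P/∂y) dx ∧ dy.
  ∂Q/∂x = 6*x
  ∂P/∂y = 0
  integrand = ∂Q/∂x - ∂P/∂y = 6*x.
Integrating over R: integral_0^1 integral_0^{1-x} (6*x) dy dx = 1.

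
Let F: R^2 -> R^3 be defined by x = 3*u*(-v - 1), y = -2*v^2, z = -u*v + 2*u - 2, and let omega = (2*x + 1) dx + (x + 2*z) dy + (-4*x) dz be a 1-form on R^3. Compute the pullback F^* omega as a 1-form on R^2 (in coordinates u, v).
F^* omega = (6*u*v^2 + 48*u*v + 42*u - 3*v - 3) du + (6*u^2*v + 6*u^2 + 20*u*v^2 - 4*u*v - 3*u + 16*v) dv

Using F^*(f dg) = (f ∘ F) d(g ∘ F), substitute each coordinate x_i by F_i(u, v) in f_i, and replace dx_i by d F_i = (∂F_i/∂u) du + (∂F_i/∂v) dv.
  For the x component: f_1(F) = -6*u*v - 6*u + 1; d F_1 = (-3*v - 3) du + (-3*u) dv
  For the y component: f_2(F) = -5*u*v + u - 4; d F_2 = (0) du + (-4*v) dv
  For the z component: f_3(F) = 12*u*(v + 1); d F_3 = (2 - v) du + (-u) dv
Combining and collecting du, dv coefficients:
  coeff of du: 6*u*v^2 + 48*u*v + 42*u - 3*v - 3
  coeff of dv: 6*u^2*v + 6*u^2 + 20*u*v^2 - 4*u*v - 3*u + 16*v
F^* omega = (6*u*v^2 + 48*u*v + 42*u - 3*v - 3) du + (6*u^2*v + 6*u^2 + 20*u*v^2 - 4*u*v - 3*u + 16*v) dv.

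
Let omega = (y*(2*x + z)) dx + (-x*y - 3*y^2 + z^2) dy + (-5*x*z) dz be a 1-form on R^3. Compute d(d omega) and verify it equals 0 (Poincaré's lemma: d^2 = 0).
d(d omega) = 0

Step 1: d omega = sum_{i<j} (∂f_j/∂x_i - ∂f_i/∂x_j) dx_i ∧ dx_j:
  coeff of dx ∧ dy: -2*x - y - z
  coeff of dx ∧ dz: -y - 5*z
  coeff of dy ∧ dz: -2*z
Step 2: Apply d again to each 2-form coefficient. The only possible 3-form in R^3 is dx ∧ dy ∧ dz, with coefficient
  ∂(coeff of dy∧dz)/∂x - ∂(coeff of dx∧dz)/∂y + ∂(coeff of dx∧dy)/∂z
  = ∂/∂x (-2*z) - ∂/∂y (-y - 5*z) + ∂/∂z (-2*x - y - z).
Each of these terms simplifies to sums of mixed partials that cancel in pairs. The result is 0 (by equality of mixed partials for smooth functions — Schwarz / Clairaut).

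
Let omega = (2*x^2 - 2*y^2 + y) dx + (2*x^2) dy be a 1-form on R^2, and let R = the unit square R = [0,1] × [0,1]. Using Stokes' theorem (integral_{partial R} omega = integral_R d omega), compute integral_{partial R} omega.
integral_(partial R) omega = 3

Stokes: integral_partial_R omega = integral_R d omega with d omega = (∂Q/∂x - ∂P/∂y) dx ∧ dy.
  ∂Q/∂x = 4*x
  ∂P/∂y = 1 - 4*y
  integrand = ∂Q/∂x - ∂P/∂y = 4*x + 4*y - 1.
Integrating over R: integral_0^1 integral_0^1 (4*x + 4*y - 1) dx dy = 3.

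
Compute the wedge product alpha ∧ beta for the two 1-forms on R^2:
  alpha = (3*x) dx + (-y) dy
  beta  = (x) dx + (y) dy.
alpha ∧ beta = (4*x*y) dx ∧ dy

Distribute the wedge, using dx_i ∧ dx_j = -dx_j ∧ dx_i and dx_i ∧ dx_i = 0. For each pair (i, j) with i < j, the coefficient of dx_i ∧ dx_j in alpha ∧ beta is (alpha_i * beta_j - alpha_j * beta_i). Collecting: alpha ∧ beta = (4*x*y) dx ∧ dy.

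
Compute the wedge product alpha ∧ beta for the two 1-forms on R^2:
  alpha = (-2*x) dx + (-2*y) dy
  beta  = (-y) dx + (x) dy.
alpha ∧ beta = (-2*x^2 - 2*y^2) dx ∧ dy

Distribute the wedge, using dx_i ∧ dx_j = -dx_j ∧ dx_i and dx_i ∧ dx_i = 0. For each pair (i, j) with i < j, the coefficient of dx_i ∧ dx_j in alpha ∧ beta is (alpha_i * beta_j - alpha_j * beta_i). Collecting: alpha ∧ beta = (-2*x^2 - 2*y^2) dx ∧ dy.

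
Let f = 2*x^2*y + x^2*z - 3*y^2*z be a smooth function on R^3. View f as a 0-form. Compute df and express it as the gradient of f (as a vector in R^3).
df = (2*x*(2*y + z)) dx + (2*x^2 - 6*y*z) dy + (x^2 - 3*y^2) dz; grad f = (2*x*(2*y + z), 2*x^2 - 6*y*z, x^2 - 3*y^2)

For a 0-form f, d f = (∂f/∂x) dx + (∂f/∂y) dy + (∂f/∂z) dz. The components of the vector representation are exactly the entries of grad f in Cartesian coordinates:
  ∂f/∂x = 2*x*(2*y + z)
  ∂f/∂y = 2*x^2 - 6*y*z
  ∂f/∂z = x^2 - 3*y^2.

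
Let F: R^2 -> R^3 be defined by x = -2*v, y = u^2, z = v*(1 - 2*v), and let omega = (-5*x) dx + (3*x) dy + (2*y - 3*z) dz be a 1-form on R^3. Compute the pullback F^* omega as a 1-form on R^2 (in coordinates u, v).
F^* omega = (-12*u*v) du + (-8*u^2*v + 2*u^2 - 24*v^3 + 18*v^2 - 23*v) dv

Using F^*(f dg) = (f ∘ F) d(g ∘ F), substitute each coordinate x_i by F_i(u, v) in f_i, and replace dx_i by d F_i = (∂F_i/∂u) du + (∂F_i/∂v) dv.
  For the x component: f_1(F) = 10*v; d F_1 = (0) du + (-2) dv
  For the y component: f_2(F) = -6*v; d F_2 = (2*u) du + (0) dv
  For the z component: f_3(F) = 2*u^2 + 6*v^2 - 3*v; d F_3 = (0) du + (1 - 4*v) dv
Combining and collecting du, dv coefficients:
  coeff of du: -12*u*v
  coeff of dv: -8*u^2*v + 2*u^2 - 24*v^3 + 18*v^2 - 23*v
F^* omega = (-12*u*v) du + (-8*u^2*v + 2*u^2 - 24*v^3 + 18*v^2 - 23*v) dv.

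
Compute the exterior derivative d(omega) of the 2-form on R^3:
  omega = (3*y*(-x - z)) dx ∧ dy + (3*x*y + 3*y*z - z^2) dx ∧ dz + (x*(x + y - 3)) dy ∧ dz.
d(omega) = (-x - 2*y - 3*z - 3) dx ∧ dy ∧ dz

For a 2-form omega = sum_{i<j} g_{ij} dx_i ∧ dx_j, the exterior derivative is
  d(omega) = sum_{i<j} d(g_{ij}) ∧ dx_i ∧ dx_j = sum_{i<j, k} (∂g_{ij}/∂x_k) dx_k ∧ dx_i ∧ dx_j.
Expand each term, using dx_k ∧ dx_i ∧ dx_j = sgn(permutation) dx_{(a)} ∧ dx_{(b)} ∧ dx_{(c)} with (a < b < c) sorted:
  d(3*y*(-x - z)) includes (∂/∂z)(3*y*(-x - z)) dz = (-3*y) dz, which multiplied by dx ∧ dy gives (-3*y) dx ∧ dy ∧ dz
  d(3*x*y + 3*y*z - z^2) includes (∂/∂y)(3*x*y + 3*y*z - z^2) dy = (3*x + 3*z) dy, which multiplied by dx ∧ dz gives (-3*x - 3*z) dx ∧ dy ∧ dz
  d(x*(x + y - 3)) includes (∂/∂x)(x*(x + y - 3)) dx = (2*x + y - 3) dx, which multiplied by dy ∧ dz gives (2*x + y - 3) dx ∧ dy ∧ dz
Collecting like 3-forms: d(omega) = (-x - 2*y - 3*z - 3) dx ∧ dy ∧ dz.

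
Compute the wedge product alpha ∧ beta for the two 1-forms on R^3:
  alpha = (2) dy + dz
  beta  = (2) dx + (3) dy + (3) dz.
alpha ∧ beta = (-4) dx ∧ dy + (3) dy ∧ dz + (-2) dx ∧ dz

Distribute the wedge, using dx_i ∧ dx_j = -dx_j ∧ dx_i and dx_i ∧ dx_i = 0. For each pair (i, j) with i < j, the coefficient of dx_i ∧ dx_j in alpha ∧ beta is (alpha_i * beta_j - alpha_j * beta_i). Collecting: alpha ∧ beta = (-4) dx ∧ dy + (3) dy ∧ dz + (-2) dx ∧ dz.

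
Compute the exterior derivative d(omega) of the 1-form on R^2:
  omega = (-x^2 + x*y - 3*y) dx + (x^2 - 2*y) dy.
d(omega) = (x + 3) dx ∧ dy

For a 1-form omega = sum_i f_i dx_i, the exterior derivative is
  d(omega) = sum_{i < j} (∂f_j/∂x_i - ∂f_i/∂x_j) dx_i ∧ dx_j.
  coefficient of dx ∧ dy: ∂f_2/∂x - ∂f_1/∂y = ∂(x^2 - 2*y)/∂x - ∂(-x^2 + x*y - 3*y)/∂y = x + 3
Assembling: d(omega) = (x + 3) dx ∧ dy.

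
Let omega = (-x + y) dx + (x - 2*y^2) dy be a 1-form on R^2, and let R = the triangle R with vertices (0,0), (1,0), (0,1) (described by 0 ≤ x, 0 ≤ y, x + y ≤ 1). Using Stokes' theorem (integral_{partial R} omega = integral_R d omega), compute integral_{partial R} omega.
integral_(partial R) omega = 0

Stokes: integral_partial_R omega = integral_R d omega with d omega = (∂Q/∂x - ∂P/∂y) dx ∧ dy.
  ∂Q/∂x = 1
  ∂P/∂y = 1
  integrand = ∂Q/∂x - ∂P/∂y = 0.
Integrating over R: integral_0^1 integral_0^{1-x} (0) dy dx = 0.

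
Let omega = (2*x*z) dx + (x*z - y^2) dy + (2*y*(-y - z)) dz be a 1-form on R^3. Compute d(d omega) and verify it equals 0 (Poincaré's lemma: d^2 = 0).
d(d omega) = 0

Step 1: d omega = sum_{i<j} (∂f_j/∂x_i - ∂f_i/∂x_j) dx_i ∧ dx_j:
  coeff of dx ∧ dy: z
  coeff of dx ∧ dz: -2*x
  coeff of dy ∧ dz: -x - 4*y - 2*z
Step 2: Apply d again to each 2-form coefficient. The only possible 3-form in R^3 is dx ∧ dy ∧ dz, with coefficient
  ∂(coeff of dy∧dz)/∂x - ∂(coeff of dx∧dz)/∂y + ∂(coeff of dx∧dy)/∂z
  = ∂/∂x (-x - 4*y - 2*z) - ∂/∂y (-2*x) + ∂/∂z (z).
Each of these terms simplifies to sums of mixed partials that cancel in pairs. The result is 0 (by equality of mixed partials for smooth functions — Schwarz / Clairaut).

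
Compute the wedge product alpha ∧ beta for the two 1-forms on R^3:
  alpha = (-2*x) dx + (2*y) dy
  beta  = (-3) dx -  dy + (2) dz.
alpha ∧ beta = (2*x + 6*y) dx ∧ dy + (-4*x) dx ∧ dz + (4*y) dy ∧ dz

Distribute the wedge, using dx_i ∧ dx_j = -dx_j ∧ dx_i and dx_i ∧ dx_i = 0. For each pair (i, j) with i < j, the coefficient of dx_i ∧ dx_j in alpha ∧ beta is (alpha_i * beta_j - alpha_j * beta_i). Collecting: alpha ∧ beta = (2*x + 6*y) dx ∧ dy + (-4*x) dx ∧ dz + (4*y) dy ∧ dz.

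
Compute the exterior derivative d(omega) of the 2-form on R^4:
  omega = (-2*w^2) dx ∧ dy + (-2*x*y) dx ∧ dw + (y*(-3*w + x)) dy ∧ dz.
d(omega) = (-4*w + 2*x) dx ∧ dy ∧ dw + (y) dx ∧ dy ∧ dz + (-3*y) dy ∧ dz ∧ dw

For a 2-form omega = sum_{i<j} g_{ij} dx_i ∧ dx_j, the exterior derivative is
  d(omega) = sum_{i<j} d(g_{ij}) ∧ dx_i ∧ dx_j = sum_{i<j, k} (∂g_{ij}/∂x_k) dx_k ∧ dx_i ∧ dx_j.
Expand each term, using dx_k ∧ dx_i ∧ dx_j = sgn(permutation) dx_{(a)} ∧ dx_{(b)} ∧ dx_{(c)} with (a < b < c) sorted:
  d(-2*w^2) includes (∂/∂w)(-2*w^2) dw = (-4*w) dw, which multiplied by dx ∧ dy gives (-4*w) dx ∧ dy ∧ dw
  d(-2*x*y) includes (∂/∂y)(-2*x*y) dy = (-2*x) dy, which multiplied by dx ∧ dw gives (2*x) dx ∧ dy ∧ dw
  d(y*(-3*w + x)) includes (∂/∂x)(y*(-3*w + x)) dx = (y) dx, which multiplied by dy ∧ dz gives (y) dx ∧ dy ∧ dz
  d(y*(-3*w + x)) includes (∂/∂w)(y*(-3*w + x)) dw = (-3*y) dw, which multiplied by dy ∧ dz gives (-3*y) dy ∧ dz ∧ dw
Collecting like 3-forms: d(omega) = (-4*w + 2*x) dx ∧ dy ∧ dw + (y) dx ∧ dy ∧ dz + (-3*y) dy ∧ dz ∧ dw.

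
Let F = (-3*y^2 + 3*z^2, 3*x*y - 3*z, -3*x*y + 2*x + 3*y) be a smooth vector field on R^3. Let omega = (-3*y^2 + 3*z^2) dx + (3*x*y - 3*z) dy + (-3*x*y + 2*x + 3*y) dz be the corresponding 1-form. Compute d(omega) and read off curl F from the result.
d(omega) = (6 - 3*x) dy ∧ dz + (3*y + 6*z - 2) dz ∧ dx + (9*y) dx ∧ dy; curl F = (6 - 3*x, 3*y + 6*z - 2, 9*y)

d omega = sum_{i<j} (∂f_j/∂x_i - ∂f_i/∂x_j) dx_i ∧ dx_j. Under the identification (dy ∧ dz, dz ∧ dx, dx ∧ dy) ↔ (e_x, e_y, e_z), the coefficients are exactly the components of curl F. Compute:
  ∂R/∂y - ∂Q/∂z = (3 - 3*x) - (-3) = 6 - 3*x
  ∂P/∂z - ∂R/∂x = (6*z) - (2 - 3*y) = 3*y + 6*z - 2
  ∂Q/∂x - ∂P/∂y = (3*y) - (-6*y) = 9*y.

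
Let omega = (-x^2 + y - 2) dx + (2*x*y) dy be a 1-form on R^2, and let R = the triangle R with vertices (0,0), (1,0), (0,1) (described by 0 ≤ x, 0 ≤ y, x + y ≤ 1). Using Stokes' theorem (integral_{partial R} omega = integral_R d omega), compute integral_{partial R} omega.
integral_(partial R) omega = -1/6

Stokes: integral_partial_R omega = integral_R d omega with d omega = (∂Q/∂x - ∂P/∂y) dx ∧ dy.
  ∂Q/∂x = 2*y
  ∂P/∂y = 1
  integrand = ∂Q/∂x - ∂P/∂y = 2*y - 1.
Integrating over R: integral_0^1 integral_0^{1-x} (2*y - 1) dy dx = -1/6.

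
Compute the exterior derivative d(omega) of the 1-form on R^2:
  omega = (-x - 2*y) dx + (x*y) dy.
d(omega) = (y + 2) dx ∧ dy

For a 1-form omega = sum_i f_i dx_i, the exterior derivative is
  d(omega) = sum_{i < j} (∂f_j/∂x_i - ∂f_i/∂x_j) dx_i ∧ dx_j.
  coefficient of dx ∧ dy: ∂f_2/∂x - ∂f_1/∂y = ∂(x*y)/∂x - ∂(-x - 2*y)/∂y = y + 2
Assembling: d(omega) = (y + 2) dx ∧ dy.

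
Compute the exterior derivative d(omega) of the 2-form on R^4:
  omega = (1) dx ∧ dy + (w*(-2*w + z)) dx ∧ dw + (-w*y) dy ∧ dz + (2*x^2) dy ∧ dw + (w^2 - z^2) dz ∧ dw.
d(omega) = (-w) dx ∧ dz ∧ dw + (-y) dy ∧ dz ∧ dw + (4*x) dx ∧ dy ∧ dw

For a 2-form omega = sum_{i<j} g_{ij} dx_i ∧ dx_j, the exterior derivative is
  d(omega) = sum_{i<j} d(g_{ij}) ∧ dx_i ∧ dx_j = sum_{i<j, k} (∂g_{ij}/∂x_k) dx_k ∧ dx_i ∧ dx_j.
Expand each term, using dx_k ∧ dx_i ∧ dx_j = sgn(permutation) dx_{(a)} ∧ dx_{(b)} ∧ dx_{(c)} with (a < b < c) sorted:
  d(w*(-2*w + z)) includes (∂/∂z)(w*(-2*w + z)) dz = (w) dz, which multiplied by dx ∧ dw gives (-w) dx ∧ dz ∧ dw
  d(-w*y) includes (∂/∂w)(-w*y) dw = (-y) dw, which multiplied by dy ∧ dz gives (-y) dy ∧ dz ∧ dw
  d(2*x^2) includes (∂/∂x)(2*x^2) dx = (4*x) dx, which multiplied by dy ∧ dw gives (4*x) dx ∧ dy ∧ dw
Collecting like 3-forms: d(omega) = (-w) dx ∧ dz ∧ dw + (-y) dy ∧ dz ∧ dw + (4*x) dx ∧ dy ∧ dw.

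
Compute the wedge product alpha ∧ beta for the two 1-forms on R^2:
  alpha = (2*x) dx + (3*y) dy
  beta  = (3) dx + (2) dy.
alpha ∧ beta = (4*x - 9*y) dx ∧ dy

Distribute the wedge, using dx_i ∧ dx_j = -dx_j ∧ dx_i and dx_i ∧ dx_i = 0. For each pair (i, j) with i < j, the coefficient of dx_i ∧ dx_j in alpha ∧ beta is (alpha_i * beta_j - alpha_j * beta_i). Collecting: alpha ∧ beta = (4*x - 9*y) dx ∧ dy.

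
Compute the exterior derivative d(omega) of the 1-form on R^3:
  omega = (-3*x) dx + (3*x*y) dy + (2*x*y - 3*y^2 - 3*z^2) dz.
d(omega) = (3*y) dx ∧ dy + (2*y) dx ∧ dz + (2*x - 6*y) dy ∧ dz

For a 1-form omega = sum_i f_i dx_i, the exterior derivative is
  d(omega) = sum_{i < j} (∂f_j/∂x_i - ∂f_i/∂x_j) dx_i ∧ dx_j.
  coefficient of dx ∧ dy: ∂f_2/∂x - ∂f_1/∂y = ∂(3*x*y)/∂x - ∂(-3*x)/∂y = 3*y
  coefficient of dx ∧ dz: ∂f_3/∂x - ∂f_1/∂z = ∂(2*x*y - 3*y^2 - 3*z^2)/∂x - ∂(-3*x)/∂z = 2*y
  coefficient of dy ∧ dz: ∂f_3/∂y - ∂f_2/∂z = ∂(2*x*y - 3*y^2 - 3*z^2)/∂y - ∂(3*x*y)/∂z = 2*x - 6*y
Assembling: d(omega) = (3*y) dx ∧ dy + (2*y) dx ∧ dz + (2*x - 6*y) dy ∧ dz.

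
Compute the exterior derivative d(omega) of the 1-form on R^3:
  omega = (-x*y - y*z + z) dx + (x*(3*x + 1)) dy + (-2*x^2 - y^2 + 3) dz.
d(omega) = (7*x + z + 1) dx ∧ dy + (-4*x + y - 1) dx ∧ dz + (-2*y) dy ∧ dz

For a 1-form omega = sum_i f_i dx_i, the exterior derivative is
  d(omega) = sum_{i < j} (∂f_j/∂x_i - ∂f_i/∂x_j) dx_i ∧ dx_j.
  coefficient of dx ∧ dy: ∂f_2/∂x - ∂f_1/∂y = ∂(x*(3*x + 1))/∂x - ∂(-x*y - y*z + z)/∂y = 7*x + z + 1
  coefficient of dx ∧ dz: ∂f_3/∂x - ∂f_1/∂z = ∂(-2*x^2 - y^2 + 3)/∂x - ∂(-x*y - y*z + z)/∂z = -4*x + y - 1
  coefficient of dy ∧ dz: ∂f_3/∂y - ∂f_2/∂z = ∂(-2*x^2 - y^2 + 3)/∂y - ∂(x*(3*x + 1))/∂z = -2*y
Assembling: d(omega) = (7*x + z + 1) dx ∧ dy + (-4*x + y - 1) dx ∧ dz + (-2*y) dy ∧ dz.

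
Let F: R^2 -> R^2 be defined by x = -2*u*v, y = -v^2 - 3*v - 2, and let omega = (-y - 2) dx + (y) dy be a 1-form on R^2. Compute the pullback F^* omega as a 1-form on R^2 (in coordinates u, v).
F^* omega = (2*v^2*(-v - 3)) du + (-2*u*v^2 - 6*u*v + 2*v^3 + 9*v^2 + 13*v + 6) dv

Using F^*(f dg) = (f ∘ F) d(g ∘ F), substitute each coordinate x_i by F_i(u, v) in f_i, and replace dx_i by d F_i = (∂F_i/∂u) du + (∂F_i/∂v) dv.
  For the x component: f_1(F) = v*(v + 3); d F_1 = (-2*v) du + (-2*u) dv
  For the y component: f_2(F) = -v^2 - 3*v - 2; d F_2 = (0) du + (-2*v - 3) dv
Combining and collecting du, dv coefficients:
  coeff of du: 2*v^2*(-v - 3)
  coeff of dv: -2*u*v^2 - 6*u*v + 2*v^3 + 9*v^2 + 13*v + 6
F^* omega = (2*v^2*(-v - 3)) du + (-2*u*v^2 - 6*u*v + 2*v^3 + 9*v^2 + 13*v + 6) dv.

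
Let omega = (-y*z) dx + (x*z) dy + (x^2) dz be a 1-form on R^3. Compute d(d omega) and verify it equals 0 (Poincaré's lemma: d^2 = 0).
d(d omega) = 0

Step 1: d omega = sum_{i<j} (∂f_j/∂x_i - ∂f_i/∂x_j) dx_i ∧ dx_j:
  coeff of dx ∧ dy: 2*z
  coeff of dx ∧ dz: 2*x + y
  coeff of dy ∧ dz: -x
Step 2: Apply d again to each 2-form coefficient. The only possible 3-form in R^3 is dx ∧ dy ∧ dz, with coefficient
  ∂(coeff of dy∧dz)/∂x - ∂(coeff of dx∧dz)/∂y + ∂(coeff of dx∧dy)/∂z
  = ∂/∂x (-x) - ∂/∂y (2*x + y) + ∂/∂z (2*z).
Each of these terms simplifies to sums of mixed partials that cancel in pairs. The result is 0 (by equality of mixed partials for smooth functions — Schwarz / Clairaut).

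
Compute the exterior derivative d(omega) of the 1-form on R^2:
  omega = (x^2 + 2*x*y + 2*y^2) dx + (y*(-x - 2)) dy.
d(omega) = (-2*x - 5*y) dx ∧ dy

For a 1-form omega = sum_i f_i dx_i, the exterior derivative is
  d(omega) = sum_{i < j} (∂f_j/∂x_i - ∂f_i/∂x_j) dx_i ∧ dx_j.
  coefficient of dx ∧ dy: ∂f_2/∂x - ∂f_1/∂y = ∂(y*(-x - 2))/∂x - ∂(x^2 + 2*x*y + 2*y^2)/∂y = -2*x - 5*y
Assembling: d(omega) = (-2*x - 5*y) dx ∧ dy.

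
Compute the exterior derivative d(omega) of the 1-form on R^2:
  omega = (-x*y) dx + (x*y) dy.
d(omega) = (x + y) dx ∧ dy

For a 1-form omega = sum_i f_i dx_i, the exterior derivative is
  d(omega) = sum_{i < j} (∂f_j/∂x_i - ∂f_i/∂x_j) dx_i ∧ dx_j.
  coefficient of dx ∧ dy: ∂f_2/∂x - ∂f_1/∂y = ∂(x*y)/∂x - ∂(-x*y)/∂y = x + y
Assembling: d(omega) = (x + y) dx ∧ dy.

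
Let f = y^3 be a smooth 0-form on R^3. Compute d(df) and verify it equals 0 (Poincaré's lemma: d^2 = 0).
d(df) = 0

Step 1: df = sum_i (∂f/∂x_i) dx_i = (0) dx + (3*y^2) dy + (0) dz.
Step 2: Apply d again. Using the 1-form formula, the coefficient of dx ∧ dy in d(df) is ∂^2 f/∂x ∂y - ∂^2 f/∂y ∂x = (0) - (0) = 0 (equality of mixed partials for smooth f).
Similarly for dx ∧ dz and dy ∧ dz — all coefficients vanish. So d(df) = 0.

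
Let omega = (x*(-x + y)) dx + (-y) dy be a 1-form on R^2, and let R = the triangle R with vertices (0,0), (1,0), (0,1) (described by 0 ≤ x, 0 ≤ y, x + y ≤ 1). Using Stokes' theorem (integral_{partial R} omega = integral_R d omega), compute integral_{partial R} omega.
integral_(partial R) omega = -1/6

Stokes: integral_partial_R omega = integral_R d omega with d omega = (∂Q/∂x - ∂P/∂y) dx ∧ dy.
  ∂Q/∂x = 0
  ∂P/∂y = x
  integrand = ∂Q/∂x - ∂P/∂y = -x.
Integrating over R: integral_0^1 integral_0^{1-x} (-x) dy dx = -1/6.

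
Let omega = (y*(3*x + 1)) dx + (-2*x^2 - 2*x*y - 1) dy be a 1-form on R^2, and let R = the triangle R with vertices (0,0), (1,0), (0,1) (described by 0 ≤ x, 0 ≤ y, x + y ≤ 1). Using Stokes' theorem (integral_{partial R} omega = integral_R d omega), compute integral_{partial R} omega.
integral_(partial R) omega = -2

Stokes: integral_partial_R omega = integral_R d omega with d omega = (∂Q/∂x - ∂P/∂y) dx ∧ dy.
  ∂Q/∂x = -4*x - 2*y
  ∂P/∂y = 3*x + 1
  integrand = ∂Q/∂x - ∂P/∂y = -7*x - 2*y - 1.
Integrating over R: integral_0^1 integral_0^{1-x} (-7*x - 2*y - 1) dy dx = -2.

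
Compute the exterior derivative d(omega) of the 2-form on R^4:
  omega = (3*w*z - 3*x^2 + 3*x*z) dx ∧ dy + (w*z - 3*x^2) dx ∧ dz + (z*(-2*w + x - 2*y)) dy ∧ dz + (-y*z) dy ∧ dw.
d(omega) = (3*w + 3*x + z) dx ∧ dy ∧ dz + (3*z) dx ∧ dy ∧ dw + (z) dx ∧ dz ∧ dw + (y - 2*z) dy ∧ dz ∧ dw

For a 2-form omega = sum_{i<j} g_{ij} dx_i ∧ dx_j, the exterior derivative is
  d(omega) = sum_{i<j} d(g_{ij}) ∧ dx_i ∧ dx_j = sum_{i<j, k} (∂g_{ij}/∂x_k) dx_k ∧ dx_i ∧ dx_j.
Expand each term, using dx_k ∧ dx_i ∧ dx_j = sgn(permutation) dx_{(a)} ∧ dx_{(b)} ∧ dx_{(c)} with (a < b < c) sorted:
  d(3*w*z - 3*x^2 + 3*x*z) includes (∂/∂z)(3*w*z - 3*x^2 + 3*x*z) dz = (3*w + 3*x) dz, which multiplied by dx ∧ dy gives (3*w + 3*x) dx ∧ dy ∧ dz
  d(3*w*z - 3*x^2 + 3*x*z) includes (∂/∂w)(3*w*z - 3*x^2 + 3*x*z) dw = (3*z) dw, which multiplied by dx ∧ dy gives (3*z) dx ∧ dy ∧ dw
  d(w*z - 3*x^2) includes (∂/∂w)(w*z - 3*x^2) dw = (z) dw, which multiplied by dx ∧ dz gives (z) dx ∧ dz ∧ dw
  d(z*(-2*w + x - 2*y)) includes (∂/∂x)(z*(-2*w + x - 2*y)) dx = (z) dx, which multiplied by dy ∧ dz gives (z) dx ∧ dy ∧ dz
  d(z*(-2*w + x - 2*y)) includes (∂/∂w)(z*(-2*w + x - 2*y)) dw = (-2*z) dw, which multiplied by dy ∧ dz gives (-2*z) dy ∧ dz ∧ dw
  d(-y*z) includes (∂/∂z)(-y*z) dz = (-y) dz, which multiplied by dy ∧ dw gives (y) dy ∧ dz ∧ dw
Collecting like 3-forms: d(omega) = (3*w + 3*x + z) dx ∧ dy ∧ dz + (3*z) dx ∧ dy ∧ dw + (z) dx ∧ dz ∧ dw + (y - 2*z) dy ∧ dz ∧ dw.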